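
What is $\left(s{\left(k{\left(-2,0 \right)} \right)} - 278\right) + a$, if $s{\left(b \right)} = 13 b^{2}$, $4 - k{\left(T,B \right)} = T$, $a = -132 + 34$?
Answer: $92$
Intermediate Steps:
$a = -98$
$k{\left(T,B \right)} = 4 - T$
$\left(s{\left(k{\left(-2,0 \right)} \right)} - 278\right) + a = \left(13 \left(4 - -2\right)^{2} - 278\right) - 98 = \left(13 \left(4 + 2\right)^{2} - 278\right) - 98 = \left(13 \cdot 6^{2} - 278\right) - 98 = \left(13 \cdot 36 - 278\right) - 98 = \left(468 - 278\right) - 98 = 190 - 98 = 92$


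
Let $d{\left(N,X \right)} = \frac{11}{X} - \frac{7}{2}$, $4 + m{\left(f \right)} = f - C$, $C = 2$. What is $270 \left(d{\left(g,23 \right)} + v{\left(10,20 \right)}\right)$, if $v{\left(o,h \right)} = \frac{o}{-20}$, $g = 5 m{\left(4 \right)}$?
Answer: $- \frac{21870}{23} \approx -950.87$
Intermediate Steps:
$m{\left(f \right)} = -6 + f$ ($m{\left(f \right)} = -4 + \left(f - 2\right) = -4 + \left(-2 + f\right) = -6 + f$)
$g = -10$ ($g = 5 \left(-6 + 4\right) = 5 \left(-2\right) = -10$)
$v{\left(o,h \right)} = - \frac{o}{20}$ ($v{\left(o,h \right)} = o \left(- \frac{1}{20}\right) = - \frac{o}{20}$)
$d{\left(N,X \right)} = - \frac{7}{2} + \frac{11}{X}$ ($d{\left(N,X \right)} = \frac{11}{X} - \frac{7}{2} = - \frac{7}{2} + \frac{11}{X}$)
$270 \left(d{\left(g,23 \right)} + v{\left(10,20 \right)}\right) = 270 \left(\left(- \frac{7}{2} + \frac{11}{23}\right) - \frac{1}{2}\right) = 270 \left(- \frac{139}{46} - \frac{1}{2}\right) = 270 \left(- \frac{81}{23}\right) = - \frac{21870}{23}$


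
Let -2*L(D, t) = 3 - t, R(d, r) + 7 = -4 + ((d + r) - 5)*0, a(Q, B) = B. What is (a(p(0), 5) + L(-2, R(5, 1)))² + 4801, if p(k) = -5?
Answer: 4805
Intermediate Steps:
R(d, r) = -11 (R(d, r) = -7 + (-4 + ((d + r) - 5)*0) = -7 + (-4 + (-5 + d + r)*0) = -7 + (-4 + 0) = -7 - 4 = -11)
L(D, t) = -3/2 + t/2 (L(D, t) = -(3 - t)/2 = -3/2 + t/2)
(a(p(0), 5) + L(-2, R(5, 1)))² + 4801 = (5 + (-3/2 + (½)*(-11)))² + 4801 = (5 + (-3/2 - 11/2))² + 4801 = (5 - 7)² + 4801 = (-2)² + 4801 = 4 + 4801 = 4805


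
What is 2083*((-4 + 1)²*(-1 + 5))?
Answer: 74988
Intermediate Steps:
2083*((-4 + 1)²*(-1 + 5)) = 2083*((-3)²*4) = 2083*(9*4) = 2083*36 = 74988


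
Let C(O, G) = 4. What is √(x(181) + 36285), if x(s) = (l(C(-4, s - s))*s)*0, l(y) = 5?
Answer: √36285 ≈ 190.49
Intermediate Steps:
x(s) = 0 (x(s) = (5*s)*0 = 0)
√(x(181) + 36285) = √(0 + 36285) = √36285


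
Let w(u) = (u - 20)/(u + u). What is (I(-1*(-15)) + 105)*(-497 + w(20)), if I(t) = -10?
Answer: -47215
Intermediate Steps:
w(u) = (-20 + u)/(2*u) (w(u) = (-20 + u)/((2*u)) = (-20 + u)*(1/(2*u)) = (-20 + u)/(2*u))
(I(-1*(-15)) + 105)*(-497 + w(20)) = (-10 + 105)*(-497 + (1/2)*(-20 + 20)/20) = 95*(-497 + (1/2)*(1/20)*0) = 95*(-497 + 0) = 95*(-497) = -47215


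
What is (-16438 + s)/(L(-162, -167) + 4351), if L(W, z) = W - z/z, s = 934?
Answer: -1292/349 ≈ -3.7020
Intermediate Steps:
L(W, z) = -1 + W (L(W, z) = W - 1*1 = W - 1 = -1 + W)
(-16438 + s)/(L(-162, -167) + 4351) = (-16438 + 934)/((-1 - 162) + 4351) = -15504/(-163 + 4351) = -15504/4188 = -15504*1/4188 = -1292/349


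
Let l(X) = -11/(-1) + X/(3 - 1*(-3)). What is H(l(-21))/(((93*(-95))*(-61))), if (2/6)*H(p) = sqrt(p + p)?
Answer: sqrt(15)/179645 ≈ 2.1559e-5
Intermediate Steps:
l(X) = 11 + X/6 (l(X) = -11*(-1) + X/(3 + 3) = 11 + X/6)
H(p) = 3*sqrt(2)*sqrt(p) (H(p) = 3*sqrt(p + p) = 3*sqrt(2*p) = 3*(sqrt(2)*sqrt(p)) = 3*sqrt(2)*sqrt(p))
H(l(-21))/(((93*(-95))*(-61))) = (3*sqrt(2)*sqrt(11 + (1/6)*(-21)))/(((93*(-95))*(-61))) = (3*sqrt(2)*sqrt(11 - 7/2))/((-8835*(-61))) = (3*sqrt(2)*sqrt(15/2))/538935 = (3*sqrt(2)*(sqrt(30)/2))*(1/538935) = (3*sqrt(15))*(1/538935) = sqrt(15)/179645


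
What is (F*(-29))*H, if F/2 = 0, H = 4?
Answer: 0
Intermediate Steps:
F = 0 (F = 2*0 = 0)
(F*(-29))*H = (0*(-29))*4 = 0*4 = 0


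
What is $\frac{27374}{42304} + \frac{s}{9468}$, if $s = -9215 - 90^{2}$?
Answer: $- \frac{59164591}{50066784} \approx -1.1817$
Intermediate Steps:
$s = -17315$ ($s = -9215 - 8100 = -17315$)
$\frac{27374}{42304} + \frac{s}{9468} = \frac{27374}{42304} - \frac{17315}{9468} = 27374 \cdot \frac{1}{42304} - \frac{17315}{9468} = \frac{13687}{21152} - \frac{17315}{9468} = - \frac{59164591}{50066784}$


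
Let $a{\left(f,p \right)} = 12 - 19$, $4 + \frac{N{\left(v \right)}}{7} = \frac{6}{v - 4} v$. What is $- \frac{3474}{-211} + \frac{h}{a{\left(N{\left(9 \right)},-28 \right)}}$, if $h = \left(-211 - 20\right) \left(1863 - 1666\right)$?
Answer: $\frac{1375185}{211} \approx 6517.5$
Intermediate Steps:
$N{\left(v \right)} = -28 + \frac{42 v}{-4 + v}$ ($N{\left(v \right)} = -28 + 7 \frac{6}{v - 4} v = -28 + 7 \frac{6}{-4 + v} v = -28 + 7 \frac{6 v}{-4 + v} = -28 + \frac{42 v}{-4 + v}$)
$a{\left(f,p \right)} = -7$ ($a{\left(f,p \right)} = 12 - 19 = -7$)
$h = -45507$ ($h = \left(-231\right) 197 = -45507$)
$- \frac{3474}{-211} + \frac{h}{a{\left(N{\left(9 \right)},-28 \right)}} = - \frac{3474}{-211} - \frac{45507}{-7} = \left(-3474\right) \left(- \frac{1}{211}\right) - -6501 = \frac{3474}{211} + 6501 = \frac{1375185}{211}$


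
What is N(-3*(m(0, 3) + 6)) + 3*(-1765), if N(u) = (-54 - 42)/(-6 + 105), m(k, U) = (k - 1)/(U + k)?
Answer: -174767/33 ≈ -5296.0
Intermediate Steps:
m(k, U) = (-1 + k)/(U + k)
N(u) = -32/33 (N(u) = -96/99 = -96*1/99 = -32/33)
N(-3*(m(0, 3) + 6)) + 3*(-1765) = -32/33 + 3*(-1765) = -32/33 - 5295 = -174767/33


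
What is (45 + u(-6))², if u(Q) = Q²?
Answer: 6561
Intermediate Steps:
(45 + u(-6))² = (45 + (-6)²)² = (45 + 36)² = 81² = 6561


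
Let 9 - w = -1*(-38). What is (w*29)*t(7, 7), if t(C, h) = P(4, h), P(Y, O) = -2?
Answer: 1682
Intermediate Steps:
w = -29 (w = 9 - (-1)*(-38) = 9 - 1*38 = 9 - 38 = -29)
t(C, h) = -2
(w*29)*t(7, 7) = -29*29*(-2) = -841*(-2) = 1682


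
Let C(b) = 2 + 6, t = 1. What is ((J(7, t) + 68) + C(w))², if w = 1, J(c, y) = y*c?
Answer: 6889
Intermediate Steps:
J(c, y) = c*y
C(b) = 8
((J(7, t) + 68) + C(w))² = ((7*1 + 68) + 8)² = ((7 + 68) + 8)² = (75 + 8)² = 83² = 6889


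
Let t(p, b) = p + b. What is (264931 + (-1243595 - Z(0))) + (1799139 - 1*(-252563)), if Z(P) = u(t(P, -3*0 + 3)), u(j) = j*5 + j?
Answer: 1073020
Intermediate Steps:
t(p, b) = b + p
u(j) = 6*j (u(j) = 5*j + j = 6*j)
Z(P) = 18 + 6*P (Z(P) = 6*((-3*0 + 3) + P) = 6*((0 + 3) + P) = 6*(3 + P) = 18 + 6*P)
(264931 + (-1243595 - Z(0))) + (1799139 - 1*(-252563)) = (264931 + (-1243595 - (18 + 6*0))) + (1799139 - 1*(-252563)) = (264931 + (-1243595 - (18 + 0))) + (1799139 + 252563) = (264931 + (-1243595 - 1*18)) + 2051702 = (264931 + (-1243595 - 18)) + 2051702 = (264931 - 1243613) + 2051702 = -978682 + 2051702 = 1073020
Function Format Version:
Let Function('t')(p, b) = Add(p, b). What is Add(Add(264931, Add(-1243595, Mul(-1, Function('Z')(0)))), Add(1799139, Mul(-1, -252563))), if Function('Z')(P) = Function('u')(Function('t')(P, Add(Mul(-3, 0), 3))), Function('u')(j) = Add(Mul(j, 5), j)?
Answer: 1073020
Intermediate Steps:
Function('t')(p, b) = Add(b, p)
Function('u')(j) = Mul(6, j) (Function('u')(j) = Add(Mul(5, j), j) = Mul(6, j))
Function('Z')(P) = Add(18, Mul(6, P)) (Function('Z')(P) = Mul(6, Add(Add(Mul(-3, 0), 3), P)) = Mul(6, Add(Add(0, 3), P)) = Mul(6, Add(3, P)) = Add(18, Mul(6, P)))
Add(Add(264931, Add(-1243595, Mul(-1, Function('Z')(0)))), Add(1799139, Mul(-1, -252563))) = Add(Add(264931, Add(-1243595, Mul(-1, Add(18, Mul(6, 0))))), Add(1799139, Mul(-1, -252563))) = Add(Add(264931, Add(-1243595, Mul(-1, Add(18, 0)))), Add(1799139, 252563)) = Add(Add(264931, Add(-1243595, Mul(-1, 18))), 2051702) = Add(Add(264931, Add(-1243595, -18)), 2051702) = Add(Add(264931, -1243613), 2051702) = Add(-978682, 2051702) = 1073020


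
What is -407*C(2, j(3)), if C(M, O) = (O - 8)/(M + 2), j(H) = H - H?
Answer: 814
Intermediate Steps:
j(H) = 0
C(M, O) = (-8 + O)/(2 + M)
-407*C(2, j(3)) = -407*(-8 + 0)/(2 + 2) = -407*(-8)/4 = -407*(-2) = 814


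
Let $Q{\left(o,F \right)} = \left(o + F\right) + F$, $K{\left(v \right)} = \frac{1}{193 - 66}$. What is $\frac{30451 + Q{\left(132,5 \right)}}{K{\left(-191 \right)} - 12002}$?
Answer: $- \frac{3885311}{1524253} \approx -2.549$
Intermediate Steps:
$K{\left(v \right)} = \frac{1}{127}$
$Q{\left(o,F \right)} = o + 2 F$ ($Q{\left(o,F \right)} = \left(F + o\right) + F = o + 2 F$)
$\frac{30451 + Q{\left(132,5 \right)}}{K{\left(-191 \right)} - 12002} = \frac{30451 + \left(132 + 2 \cdot 5\right)}{\frac{1}{127} - 12002} = \frac{30451 + \left(132 + 10\right)}{- \frac{1524253}{127}} = \left(30451 + 142\right) \left(- \frac{127}{1524253}\right) = 30593 \left(- \frac{127}{1524253}\right) = - \frac{3885311}{1524253}$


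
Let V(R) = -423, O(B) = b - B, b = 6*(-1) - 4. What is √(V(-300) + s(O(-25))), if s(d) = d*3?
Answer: 3*I*√42 ≈ 19.442*I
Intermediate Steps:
b = -10 (b = -6 - 4 = -10)
O(B) = -10 - B
s(d) = 3*d
√(V(-300) + s(O(-25))) = √(-423 + 3*(-10 - 1*(-25))) = √(-423 + 3*(-10 + 25)) = √(-423 + 3*15) = √(-423 + 45) = √(-378) = 3*I*√42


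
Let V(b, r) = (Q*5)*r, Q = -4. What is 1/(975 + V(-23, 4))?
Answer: 1/895 ≈ 0.0011173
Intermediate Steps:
V(b, r) = -20*r (V(b, r) = (-4*5)*r = -20*r)
1/(975 + V(-23, 4)) = 1/(975 - 20*4) = 1/(975 - 80) = 1/895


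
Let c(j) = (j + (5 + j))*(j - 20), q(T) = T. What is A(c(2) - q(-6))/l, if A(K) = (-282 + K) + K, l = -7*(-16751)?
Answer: -594/117257 ≈ -0.0050658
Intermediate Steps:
c(j) = (-20 + j)*(5 + 2*j) (c(j) = (5 + 2*j)*(-20 + j) = (-20 + j)*(5 + 2*j))
l = 117257
A(K) = -282 + 2*K
A(c(2) - q(-6))/l = (-282 + 2*((-100 - 35*2 + 2*2**2) - 1*(-6)))/117257 = (-282 + 2*((-100 - 70 + 2*4) + 6))*(1/117257) = (-282 + 2*((-100 - 70 + 8) + 6))*(1/117257) = (-282 + 2*(-162 + 6))*(1/117257) = (-282 + 2*(-156))*(1/117257) = (-282 - 312)*(1/117257) = -594*1/117257 = -594/117257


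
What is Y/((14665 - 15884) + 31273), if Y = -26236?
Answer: -13118/15027 ≈ -0.87296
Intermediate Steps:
Y/((14665 - 15884) + 31273) = -26236/((14665 - 15884) + 31273) = -26236/(-1219 + 31273) = -26236/30054 = -26236*1/30054 = -13118/15027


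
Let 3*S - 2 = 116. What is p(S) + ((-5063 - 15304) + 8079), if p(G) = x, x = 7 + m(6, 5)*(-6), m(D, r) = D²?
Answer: -12497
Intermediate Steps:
S = 118/3 (S = ⅔ + (⅓)*116 = ⅔ + 116/3 = 118/3 ≈ 39.333)
x = -209 (x = 7 + 6²*(-6) = 7 + 36*(-6) = 7 - 216 = -209)
p(G) = -209
p(S) + ((-5063 - 15304) + 8079) = -209 + ((-5063 - 15304) + 8079) = -209 + (-20367 + 8079) = -209 - 12288 = -12497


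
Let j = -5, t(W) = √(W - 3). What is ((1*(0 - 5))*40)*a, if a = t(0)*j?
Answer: 1000*I*√3 ≈ 1732.1*I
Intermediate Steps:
t(W) = √(-3 + W)
a = -5*I*√3 (a = √(-3 + 0)*(-5) = √(-3)*(-5) = (I*√3)*(-5) = -5*I*√3 ≈ -8.6602*I)
((1*(0 - 5))*40)*a = ((1*(0 - 5))*40)*(-5*I*√3) = ((1*(-5))*40)*(-5*I*√3) = (-5*40)*(-5*I*√3) = -(-1000)*I*√3 = 1000*I*√3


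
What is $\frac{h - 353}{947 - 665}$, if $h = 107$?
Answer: $- \frac{41}{47} \approx -0.87234$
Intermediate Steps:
$\frac{h - 353}{947 - 665} = \frac{107 - 353}{947 - 665} = - \frac{246}{282} = \left(-246\right) \frac{1}{282} = - \frac{41}{47}$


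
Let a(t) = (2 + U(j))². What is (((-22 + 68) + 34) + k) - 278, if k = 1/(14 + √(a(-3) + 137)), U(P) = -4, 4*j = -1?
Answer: -10876/55 - √141/55 ≈ -197.96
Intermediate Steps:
j = -¼ (j = (¼)*(-1) = -¼ ≈ -0.25000)
a(t) = 4 (a(t) = (2 - 4)² = (-2)² = 4)
k = 1/(14 + √141) (k = 1/(14 + √(4 + 137)) = 1/(14 + √141) ≈ 0.038648)
(((-22 + 68) + 34) + k) - 278 = (((-22 + 68) + 34) + (14/55 - √141/55)) - 278 = ((46 + 34) + (14/55 - √141/55)) - 278 = (80 + (14/55 - √141/55)) - 278 = (4414/55 - √141/55) - 278 = -10876/55 - √141/55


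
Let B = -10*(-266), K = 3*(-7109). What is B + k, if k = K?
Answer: -18667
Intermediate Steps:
K = -21327
B = 2660
k = -21327
B + k = 2660 - 21327 = -18667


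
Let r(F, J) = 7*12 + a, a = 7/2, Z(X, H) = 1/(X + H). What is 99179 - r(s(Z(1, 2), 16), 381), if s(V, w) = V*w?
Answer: 198183/2 ≈ 99092.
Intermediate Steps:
Z(X, H) = 1/(H + X)
a = 7/2 (a = 7*(½) = 7/2 ≈ 3.5000)
r(F, J) = 175/2 (r(F, J) = 7*12 + 7/2 = 84 + 7/2 = 175/2)
99179 - r(s(Z(1, 2), 16), 381) = 99179 - 1*175/2 = 99179 - 175/2 = 198183/2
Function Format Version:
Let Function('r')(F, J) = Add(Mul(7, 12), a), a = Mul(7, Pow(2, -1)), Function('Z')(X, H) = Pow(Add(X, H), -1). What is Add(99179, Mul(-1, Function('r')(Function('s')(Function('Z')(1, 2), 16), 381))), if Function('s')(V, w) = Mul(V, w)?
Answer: Rational(198183, 2) ≈ 99092.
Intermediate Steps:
Function('Z')(X, H) = Pow(Add(H, X), -1)
a = Rational(7, 2) (a = Mul(7, Rational(1, 2)) = Rational(7, 2) ≈ 3.5000)
Function('r')(F, J) = Rational(175, 2) (Function('r')(F, J) = Add(Mul(7, 12), Rational(7, 2)) = Add(84, Rational(7, 2)) = Rational(175, 2))
Add(99179, Mul(-1, Function('r')(Function('s')(Function('Z')(1, 2), 16), 381))) = Add(99179, Mul(-1, Rational(175, 2))) = Add(99179, Rational(-175, 2)) = Rational(198183, 2)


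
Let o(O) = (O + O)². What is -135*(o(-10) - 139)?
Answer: -35235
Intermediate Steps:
o(O) = 4*O² (o(O) = (2*O)² = 4*O²)
-135*(o(-10) - 139) = -135*(4*(-10)² - 139) = -135*(4*100 - 139) = -135*(400 - 139) = -135*261 = -35235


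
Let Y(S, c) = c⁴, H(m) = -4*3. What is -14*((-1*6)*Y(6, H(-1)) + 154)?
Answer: 1739668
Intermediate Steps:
H(m) = -12
-14*((-1*6)*Y(6, H(-1)) + 154) = -14*(-1*6*(-12)⁴ + 154) = -14*(-6*20736 + 154) = -14*(-124416 + 154) = -14*(-124262) = 1739668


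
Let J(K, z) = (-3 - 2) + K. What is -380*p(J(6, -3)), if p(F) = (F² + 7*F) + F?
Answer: -3420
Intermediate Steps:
J(K, z) = -5 + K
p(F) = F² + 8*F
-380*p(J(6, -3)) = -380*(-5 + 6)*(8 + (-5 + 6)) = -380*(8 + 1) = -380*9 = -3420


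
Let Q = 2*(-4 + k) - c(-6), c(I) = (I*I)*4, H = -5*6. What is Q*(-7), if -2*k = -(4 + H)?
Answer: 1246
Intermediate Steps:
H = -30
k = -13 (k = -(-1)*(4 - 30)/2 = -(-1)*(-26)/2 = -½*26 = -13)
c(I) = 4*I² (c(I) = I²*4 = 4*I²)
Q = -178 (Q = 2*(-4 - 13) - 4*(-6)² = 2*(-17) - 4*36 = -34 - 1*144 = -34 - 144 = -178)
Q*(-7) = -178*(-7) = 1246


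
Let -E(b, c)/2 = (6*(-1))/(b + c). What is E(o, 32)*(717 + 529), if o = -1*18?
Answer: 1068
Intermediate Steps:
o = -18
E(b, c) = 12/(b + c) (E(b, c) = -2*6*(-1)/(b + c) = -(-12)/(b + c) = 12/(b + c))
E(o, 32)*(717 + 529) = (12/(-18 + 32))*(717 + 529) = (12/14)*1246 = (12*(1/14))*1246 = (6/7)*1246 = 1068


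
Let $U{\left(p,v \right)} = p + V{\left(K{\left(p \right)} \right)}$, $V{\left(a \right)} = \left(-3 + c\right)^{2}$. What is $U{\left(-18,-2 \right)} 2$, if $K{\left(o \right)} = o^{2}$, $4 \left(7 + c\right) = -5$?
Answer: $\frac{1737}{8} \approx 217.13$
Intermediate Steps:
$c = - \frac{33}{4}$ ($c = -7 + \frac{1}{4} \left(-5\right) = -7 - \frac{5}{4} = - \frac{33}{4} \approx -8.25$)
$V{\left(a \right)} = \frac{2025}{16}$ ($V{\left(a \right)} = \left(-3 - \frac{33}{4}\right)^{2} = \left(- \frac{45}{4}\right)^{2} = \frac{2025}{16}$)
$U{\left(p,v \right)} = \frac{2025}{16} + p$ ($U{\left(p,v \right)} = p + \frac{2025}{16} = \frac{2025}{16} + p$)
$U{\left(-18,-2 \right)} 2 = \left(\frac{2025}{16} - 18\right) 2 = \frac{1737}{16} \cdot 2 = \frac{1737}{8}$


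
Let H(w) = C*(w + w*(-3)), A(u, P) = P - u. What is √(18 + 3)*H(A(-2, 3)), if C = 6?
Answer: -60*√21 ≈ -274.95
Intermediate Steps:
H(w) = -12*w (H(w) = 6*(w + w*(-3)) = 6*(w - 3*w) = 6*(-2*w) = -12*w)
√(18 + 3)*H(A(-2, 3)) = √(18 + 3)*(-12*(3 - 1*(-2))) = √21*(-12*(3 + 2)) = √21*(-12*5) = √21*(-60) = -60*√21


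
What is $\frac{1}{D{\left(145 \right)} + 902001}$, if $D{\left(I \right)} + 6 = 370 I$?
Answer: $\frac{1}{955645} \approx 1.0464 \cdot 10^{-6}$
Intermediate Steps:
$D{\left(I \right)} = -6 + 370 I$
$\frac{1}{D{\left(145 \right)} + 902001} = \frac{1}{\left(-6 + 370 \cdot 145\right) + 902001} = \frac{1}{\left(-6 + 53650\right) + 902001} = \frac{1}{53644 + 902001} = \frac{1}{955645}$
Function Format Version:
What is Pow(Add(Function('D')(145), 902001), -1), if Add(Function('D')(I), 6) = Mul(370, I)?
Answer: Rational(1, 955645) ≈ 1.0464e-6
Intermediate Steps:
Function('D')(I) = Add(-6, Mul(370, I))
Pow(Add(Function('D')(145), 902001), -1) = Pow(Add(Add(-6, Mul(370, 145)), 902001), -1) = Pow(Add(Add(-6, 53650), 902001), -1) = Pow(Add(53644, 902001), -1) = Pow(955645, -1) = Rational(1, 955645)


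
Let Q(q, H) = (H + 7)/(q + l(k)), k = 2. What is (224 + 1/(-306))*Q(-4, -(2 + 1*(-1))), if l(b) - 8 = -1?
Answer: 68543/153 ≈ 447.99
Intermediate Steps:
l(b) = 7 (l(b) = 8 - 1 = 7)
Q(q, H) = (7 + H)/(7 + q) (Q(q, H) = (H + 7)/(q + 7) = (7 + H)/(7 + q))
(224 + 1/(-306))*Q(-4, -(2 + 1*(-1))) = (224 + 1/(-306))*((7 - (2 + 1*(-1)))/(7 - 4)) = (224 - 1/306)*((7 - (2 - 1))/3) = 68543*((7 - 1*1)/3)/306 = 68543*((7 - 1)/3)/306 = 68543*((⅓)*6)/306 = (68543/306)*2 = 68543/153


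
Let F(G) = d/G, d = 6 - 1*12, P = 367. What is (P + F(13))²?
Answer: 22705225/169 ≈ 1.3435e+5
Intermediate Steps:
d = -6 (d = 6 - 12 = -6)
F(G) = -6/G
(P + F(13))² = (367 - 6/13)² = (4765/13)² = 22705225/169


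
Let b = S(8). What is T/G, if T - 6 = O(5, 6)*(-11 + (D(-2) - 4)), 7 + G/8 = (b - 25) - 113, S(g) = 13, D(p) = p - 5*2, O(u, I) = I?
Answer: 13/88 ≈ 0.14773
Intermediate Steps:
D(p) = -10 + p (D(p) = p - 10 = -10 + p)
b = 13
G = -1056 (G = -56 + 8*((13 - 25) - 113) = -56 + 8*(-12 - 113) = -56 + 8*(-125) = -56 - 1000 = -1056)
T = -156 (T = 6 + 6*(-11 + ((-10 - 2) - 4)) = 6 + 6*(-11 + (-12 - 4)) = 6 + 6*(-11 - 16) = 6 + 6*(-27) = 6 - 162 = -156)
T/G = -156/(-1056) = -156*(-1/1056) = 13/88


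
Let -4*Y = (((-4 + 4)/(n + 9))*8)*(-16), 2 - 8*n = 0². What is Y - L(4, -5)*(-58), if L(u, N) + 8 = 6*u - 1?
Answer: 870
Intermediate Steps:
L(u, N) = -9 + 6*u (L(u, N) = -8 + (6*u - 1) = -8 + (-1 + 6*u) = -9 + 6*u)
n = ¼ (n = ¼ - ⅛*0² = ¼ - ⅛*0 = ¼ + 0 = ¼ ≈ 0.25000)
Y = 0 (Y = -((-4 + 4)/(¼ + 9))*8*(-16)/4 = -(0/(37/4))*8*(-16)/4 = -(0*(4/37))*8*(-16)/4 = -0*8*(-16)/4 = -0*(-16) = -¼*0 = 0)
Y - L(4, -5)*(-58) = 0 - (-9 + 6*4)*(-58) = 0 - (-9 + 24)*(-58) = 0 - 15*(-58) = 0 - 1*(-870) = 0 + 870 = 870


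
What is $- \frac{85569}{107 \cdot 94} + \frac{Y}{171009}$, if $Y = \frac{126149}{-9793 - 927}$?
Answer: $- \frac{78433884891881}{9219245677920} \approx -8.5076$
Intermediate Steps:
$Y = - \frac{126149}{10720}$ ($Y = \frac{126149}{-10720} = 126149 \left(- \frac{1}{10720}\right) = - \frac{126149}{10720} \approx -11.768$)
$- \frac{85569}{107 \cdot 94} + \frac{Y}{171009} = - \frac{85569}{107 \cdot 94} - \frac{126149}{10720 \cdot 171009} = - \frac{85569}{10058} - \frac{126149}{1833216480} = - \frac{78433884891881}{9219245677920}$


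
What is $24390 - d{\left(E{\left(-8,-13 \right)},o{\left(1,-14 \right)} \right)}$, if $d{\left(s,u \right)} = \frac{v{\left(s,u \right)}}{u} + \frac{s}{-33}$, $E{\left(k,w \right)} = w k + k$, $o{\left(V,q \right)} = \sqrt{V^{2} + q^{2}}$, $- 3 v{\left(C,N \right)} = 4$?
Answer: $\frac{268322}{11} + \frac{4 \sqrt{197}}{591} \approx 24393.0$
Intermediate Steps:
$v{\left(C,N \right)} = - \frac{4}{3}$ ($v{\left(C,N \right)} = \left(- \frac{1}{3}\right) 4 = - \frac{4}{3}$)
$E{\left(k,w \right)} = k + k w$ ($E{\left(k,w \right)} = k w + k = k + k w$)
$d{\left(s,u \right)} = - \frac{4}{3 u} - \frac{s}{33}$ ($d{\left(s,u \right)} = - \frac{4}{3 u} + \frac{s}{-33} = - \frac{4}{3 u} + s \left(- \frac{1}{33}\right) = - \frac{4}{3 u} - \frac{s}{33}$)
$24390 - d{\left(E{\left(-8,-13 \right)},o{\left(1,-14 \right)} \right)} = 24390 - \frac{-44 - - 8 \left(1 - 13\right) \sqrt{1^{2} + \left(-14\right)^{2}}}{33 \sqrt{1^{2} + \left(-14\right)^{2}}} = 24390 - \frac{-44 - \left(-8\right) \left(-12\right) \sqrt{1 + 196}}{33 \sqrt{1 + 196}} = 24390 - \frac{-44 - 96 \sqrt{197}}{33 \sqrt{197}} = 24390 - \frac{\frac{\sqrt{197}}{197} \left(-44 - 96 \sqrt{197}\right)}{33} = 24390 - \frac{\sqrt{197} \left(-44 - 96 \sqrt{197}\right)}{6501}$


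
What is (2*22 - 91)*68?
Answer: -3196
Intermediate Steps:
(2*22 - 91)*68 = (44 - 91)*68 = -47*68 = -3196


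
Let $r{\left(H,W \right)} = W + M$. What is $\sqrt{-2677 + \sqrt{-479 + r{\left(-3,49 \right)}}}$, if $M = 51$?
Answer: $\sqrt{-2677 + i \sqrt{379}} \approx 0.1881 + 51.74 i$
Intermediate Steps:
$r{\left(H,W \right)} = 51 + W$ ($r{\left(H,W \right)} = W + 51 = 51 + W$)
$\sqrt{-2677 + \sqrt{-479 + r{\left(-3,49 \right)}}} = \sqrt{-2677 + \sqrt{-479 + \left(51 + 49\right)}} = \sqrt{-2677 + \sqrt{-479 + 100}} = \sqrt{-2677 + \sqrt{-379}} = \sqrt{-2677 + i \sqrt{379}}$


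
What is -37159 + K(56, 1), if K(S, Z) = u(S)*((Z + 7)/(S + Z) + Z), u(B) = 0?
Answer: -37159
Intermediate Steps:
K(S, Z) = 0 (K(S, Z) = 0*((Z + 7)/(S + Z) + Z) = 0*((7 + Z)/(S + Z) + Z) = 0*(Z + (7 + Z)/(S + Z)) = 0)
-37159 + K(56, 1) = -37159 + 0 = -37159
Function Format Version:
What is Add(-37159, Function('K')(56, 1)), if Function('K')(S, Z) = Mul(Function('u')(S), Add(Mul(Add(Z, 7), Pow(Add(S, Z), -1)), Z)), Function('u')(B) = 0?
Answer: -37159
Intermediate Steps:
Function('K')(S, Z) = 0 (Function('K')(S, Z) = Mul(0, Add(Mul(Add(Z, 7), Pow(Add(S, Z), -1)), Z)) = Mul(0, Add(Mul(Add(7, Z), Pow(Add(S, Z), -1)), Z)) = Mul(0, Add(Mul(Pow(Add(S, Z), -1), Add(7, Z)), Z)) = Mul(0, Add(Z, Mul(Pow(Add(S, Z), -1), Add(7, Z)))) = 0)
Add(-37159, Function('K')(56, 1)) = Add(-37159, 0) = -37159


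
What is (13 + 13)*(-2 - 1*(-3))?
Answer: 26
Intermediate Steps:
(13 + 13)*(-2 - 1*(-3)) = 26*(-2 + 3) = 26*1 = 26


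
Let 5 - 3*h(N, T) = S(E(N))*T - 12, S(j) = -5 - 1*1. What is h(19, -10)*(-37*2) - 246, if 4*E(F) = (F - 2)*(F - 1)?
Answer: 2444/3 ≈ 814.67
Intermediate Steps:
E(F) = (-1 + F)*(-2 + F)/4 (E(F) = ((F - 2)*(F - 1))/4 = ((-2 + F)*(-1 + F))/4 = ((-1 + F)*(-2 + F))/4 = (-1 + F)*(-2 + F)/4)
S(j) = -6 (S(j) = -5 - 1 = -6)
h(N, T) = 17/3 + 2*T (h(N, T) = 5/3 - (-6*T - 12)/3 = 5/3 - (-12 - 6*T)/3 = 5/3 + (4 + 2*T) = 17/3 + 2*T)
h(19, -10)*(-37*2) - 246 = (17/3 + 2*(-10))*(-37*2) - 246 = (17/3 - 20)*(-74) - 246 = -43/3*(-74) - 246 = 3182/3 - 246 = 2444/3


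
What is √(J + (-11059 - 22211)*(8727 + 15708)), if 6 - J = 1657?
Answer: I*√812954101 ≈ 28512.0*I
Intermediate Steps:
J = -1651 (J = 6 - 1*1657 = 6 - 1657 = -1651)
√(J + (-11059 - 22211)*(8727 + 15708)) = √(-1651 + (-11059 - 22211)*(8727 + 15708)) = √(-1651 - 33270*24435) = √(-1651 - 812952450) = √(-812954101) = I*√812954101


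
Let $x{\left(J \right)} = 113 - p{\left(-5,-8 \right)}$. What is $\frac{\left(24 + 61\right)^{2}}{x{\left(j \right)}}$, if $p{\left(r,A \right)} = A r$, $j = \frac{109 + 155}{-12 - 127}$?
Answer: $\frac{7225}{73} \approx 98.973$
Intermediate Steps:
$j = - \frac{264}{139}$ ($j = \frac{264}{-139} = 264 \left(- \frac{1}{139}\right) = - \frac{264}{139} \approx -1.8993$)
$x{\left(J \right)} = 73$ ($x{\left(J \right)} = 113 - \left(-8\right) \left(-5\right) = 113 - 40 = 73$)
$\frac{\left(24 + 61\right)^{2}}{x{\left(j \right)}} = \frac{\left(24 + 61\right)^{2}}{73} = 85^{2} \cdot \frac{1}{73} = 7225 \cdot \frac{1}{73} = \frac{7225}{73}$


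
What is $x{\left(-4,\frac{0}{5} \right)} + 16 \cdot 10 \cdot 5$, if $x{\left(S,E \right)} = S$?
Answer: $796$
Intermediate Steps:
$x{\left(-4,\frac{0}{5} \right)} + 16 \cdot 10 \cdot 5 = -4 + 16 \cdot 10 \cdot 5 = -4 + 16 \cdot 50 = -4 + 800 = 796$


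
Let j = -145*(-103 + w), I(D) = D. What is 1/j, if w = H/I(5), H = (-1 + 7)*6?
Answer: 1/13891 ≈ 7.1989e-5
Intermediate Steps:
H = 36 (H = 6*6 = 36)
w = 36/5 ≈ 7.2000
j = 13891 (j = -145*(-103 + 36/5) = -145*(-479/5) = 13891)
1/j = 1/13891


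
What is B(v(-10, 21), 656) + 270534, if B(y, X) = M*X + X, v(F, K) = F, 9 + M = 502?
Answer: 594598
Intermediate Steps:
M = 493 (M = -9 + 502 = 493)
B(y, X) = 494*X (B(y, X) = 493*X + X = 494*X)
B(v(-10, 21), 656) + 270534 = 494*656 + 270534 = 324064 + 270534 = 594598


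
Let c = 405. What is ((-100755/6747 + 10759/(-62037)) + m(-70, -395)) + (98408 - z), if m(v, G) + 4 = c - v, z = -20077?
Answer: 16594777703992/139521213 ≈ 1.1894e+5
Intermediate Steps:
m(v, G) = 401 - v (m(v, G) = -4 + (405 - v) = 401 - v)
((-100755/6747 + 10759/(-62037)) + m(-70, -395)) + (98408 - z) = ((-100755/6747 + 10759/(-62037)) + (401 - 1*(-70))) + (98408 - 1*(-20077)) = ((-100755*1/6747 + 10759*(-1/62037)) + (401 + 70)) + (98408 + 20077) = ((-33585/2249 - 10759/62037) + 471) + 118485 = (-2107709636/139521213 + 471) + 118485 = 63606781687/139521213 + 118485 = 16594777703992/139521213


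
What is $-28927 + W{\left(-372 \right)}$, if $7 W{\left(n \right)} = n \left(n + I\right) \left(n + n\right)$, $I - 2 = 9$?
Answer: $- \frac{100115737}{7} \approx -1.4302 \cdot 10^{7}$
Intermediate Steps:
$I = 11$ ($I = 2 + 9 = 11$)
$W{\left(n \right)} = \frac{2 n^{2} \left(11 + n\right)}{7}$ ($W{\left(n \right)} = \frac{n \left(n + 11\right) \left(n + n\right)}{7} = \frac{n \left(11 + n\right) 2 n}{7} = \frac{n 2 n \left(11 + n\right)}{7} = \frac{2 n^{2} \left(11 + n\right)}{7}$)
$-28927 + W{\left(-372 \right)} = -28927 + \frac{2 \left(-372\right)^{2} \left(11 - 372\right)}{7} = -28927 + \frac{2}{7} \cdot 138384 \left(-361\right) = -28927 - \frac{99913248}{7} = - \frac{100115737}{7}$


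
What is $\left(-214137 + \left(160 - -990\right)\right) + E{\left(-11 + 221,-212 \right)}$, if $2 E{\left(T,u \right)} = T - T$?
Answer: $-212987$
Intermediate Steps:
$E{\left(T,u \right)} = 0$ ($E{\left(T,u \right)} = \frac{T - T}{2} = \frac{1}{2} \cdot 0 = 0$)
$\left(-214137 + \left(160 - -990\right)\right) + E{\left(-11 + 221,-212 \right)} = \left(-214137 + \left(160 - -990\right)\right) + 0 = \left(-214137 + \left(160 + 990\right)\right) + 0 = \left(-214137 + 1150\right) + 0 = -212987 + 0 = -212987$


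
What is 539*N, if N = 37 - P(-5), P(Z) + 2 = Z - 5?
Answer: 26411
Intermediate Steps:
P(Z) = -7 + Z (P(Z) = -2 + (Z - 5) = -2 + (-5 + Z) = -7 + Z)
N = 49 (N = 37 - (-7 - 5) = 37 - 1*(-12) = 37 + 12 = 49)
539*N = 539*49 = 26411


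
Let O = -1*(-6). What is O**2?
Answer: 36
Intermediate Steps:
O = 6
O**2 = 6**2 = 36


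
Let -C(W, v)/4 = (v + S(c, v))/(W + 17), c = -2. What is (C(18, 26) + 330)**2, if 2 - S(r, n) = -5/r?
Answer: 131056704/1225 ≈ 1.0699e+5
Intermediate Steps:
S(r, n) = 2 + 5/r (S(r, n) = 2 - (-5)/r = 2 + 5/r)
C(W, v) = -4*(-1/2 + v)/(17 + W) (C(W, v) = -4*(v + (2 + 5/(-2)))/(W + 17) = -4*(v + (2 + 5*(-1/2)))/(17 + W) = -4*(v + (2 - 5/2))/(17 + W) = -4*(v - 1/2)/(17 + W) = -4*(-1/2 + v)/(17 + W))
(C(18, 26) + 330)**2 = (2*(1 - 2*26)/(17 + 18) + 330)**2 = (2*(1 - 52)/35 + 330)**2 = (2*(1/35)*(-51) + 330)**2 = (-102/35 + 330)**2 = (11448/35)**2 = 131056704/1225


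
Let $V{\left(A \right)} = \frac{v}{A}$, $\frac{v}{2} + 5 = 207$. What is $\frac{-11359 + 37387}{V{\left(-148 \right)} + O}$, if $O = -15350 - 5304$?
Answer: $- \frac{963036}{764299} \approx -1.26$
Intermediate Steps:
$v = 404$ ($v = -10 + 2 \cdot 207 = -10 + 414 = 404$)
$V{\left(A \right)} = \frac{404}{A}$
$O = -20654$ ($O = -15350 - 5304 = -20654$)
$\frac{-11359 + 37387}{V{\left(-148 \right)} + O} = \frac{-11359 + 37387}{\frac{404}{-148} - 20654} = \frac{26028}{404 \left(- \frac{1}{148}\right) - 20654} = \frac{26028}{- \frac{101}{37} - 20654} = \frac{26028}{- \frac{764299}{37}} = 26028 \left(- \frac{37}{764299}\right) = - \frac{963036}{764299}$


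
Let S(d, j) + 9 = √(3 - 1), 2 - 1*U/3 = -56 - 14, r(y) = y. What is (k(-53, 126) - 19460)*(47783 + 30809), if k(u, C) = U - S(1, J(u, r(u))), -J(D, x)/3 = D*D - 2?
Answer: -1511717120 - 78592*√2 ≈ -1.5118e+9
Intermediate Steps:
J(D, x) = 6 - 3*D² (J(D, x) = -3*(D*D - 2) = -3*(D² - 2) = -3*(-2 + D²) = 6 - 3*D²)
U = 216 (U = 6 - 3*(-56 - 14) = 6 - 3*(-70) = 6 + 210 = 216)
S(d, j) = -9 + √2 (S(d, j) = -9 + √(3 - 1) = -9 + √2)
k(u, C) = 225 - √2 (k(u, C) = 216 - (-9 + √2) = 216 + (9 - √2) = 225 - √2)
(k(-53, 126) - 19460)*(47783 + 30809) = ((225 - √2) - 19460)*(47783 + 30809) = (-19235 - √2)*78592 = -1511717120 - 78592*√2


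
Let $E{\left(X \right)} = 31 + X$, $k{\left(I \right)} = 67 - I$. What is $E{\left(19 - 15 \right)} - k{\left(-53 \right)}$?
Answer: $-85$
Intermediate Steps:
$E{\left(19 - 15 \right)} - k{\left(-53 \right)} = \left(31 + \left(19 - 15\right)\right) - \left(67 - -53\right) = \left(31 + 4\right) - \left(67 + 53\right) = 35 - 120 = -85$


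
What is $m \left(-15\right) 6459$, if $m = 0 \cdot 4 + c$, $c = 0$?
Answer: $0$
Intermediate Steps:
$m = 0$ ($m = 0 \cdot 4 + 0 = 0 + 0 = 0$)
$m \left(-15\right) 6459 = 0 \left(-15\right) 6459 = 0 \cdot 6459 = 0$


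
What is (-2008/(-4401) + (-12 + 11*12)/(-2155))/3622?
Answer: 379912/3435160941 ≈ 0.00011060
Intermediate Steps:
(-2008/(-4401) + (-12 + 11*12)/(-2155))/3622 = (-2008*(-1/4401) + (-12 + 132)*(-1/2155))*(1/3622) = (2008/4401 + 120*(-1/2155))*(1/3622) = (2008/4401 - 24/431)*(1/3622) = (759824/1896831)*(1/3622) = 379912/3435160941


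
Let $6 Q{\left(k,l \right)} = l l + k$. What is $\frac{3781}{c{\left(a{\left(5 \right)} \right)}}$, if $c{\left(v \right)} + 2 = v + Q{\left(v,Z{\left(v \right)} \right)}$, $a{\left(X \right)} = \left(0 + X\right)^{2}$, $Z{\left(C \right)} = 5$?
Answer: $\frac{11343}{94} \approx 120.67$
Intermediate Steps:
$a{\left(X \right)} = X^{2}$
$Q{\left(k,l \right)} = \frac{k}{6} + \frac{l^{2}}{6}$ ($Q{\left(k,l \right)} = \frac{l l + k}{6} = \frac{l^{2} + k}{6} = \frac{k + l^{2}}{6} = \frac{k}{6} + \frac{l^{2}}{6}$)
$c{\left(v \right)} = \frac{13}{6} + \frac{7 v}{6}$ ($c{\left(v \right)} = -2 + \left(v + \left(\frac{v}{6} + \frac{5^{2}}{6}\right)\right) = -2 + \left(v + \left(\frac{v}{6} + \frac{1}{6} \cdot 25\right)\right) = -2 + \left(v + \left(\frac{v}{6} + \frac{25}{6}\right)\right) = -2 + \left(v + \left(\frac{25}{6} + \frac{v}{6}\right)\right) = -2 + \left(\frac{25}{6} + \frac{7 v}{6}\right) = \frac{13}{6} + \frac{7 v}{6}$)
$\frac{3781}{c{\left(a{\left(5 \right)} \right)}} = \frac{3781}{\frac{13}{6} + \frac{7 \cdot 5^{2}}{6}} = \frac{3781}{\frac{13}{6} + \frac{7}{6} \cdot 25} = \frac{3781}{\frac{13}{6} + \frac{175}{6}} = \frac{3781}{\frac{94}{3}} = 3781 \cdot \frac{3}{94} = \frac{11343}{94}$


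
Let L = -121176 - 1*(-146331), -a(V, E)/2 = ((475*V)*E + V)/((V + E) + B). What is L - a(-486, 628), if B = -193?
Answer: 97077159/17 ≈ 5.7104e+6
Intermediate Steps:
a(V, E) = -2*(V + 475*E*V)/(-193 + E + V) (a(V, E) = -2*((475*V)*E + V)/((V + E) - 193) = -2*(475*E*V + V)/((E + V) - 193) = -2*(V + 475*E*V)/(-193 + E + V))
L = 25155 (L = -121176 + 146331 = 25155)
L - a(-486, 628) = 25155 - (-2)*(-486)*(1 + 475*628)/(-193 + 628 - 486) = 25155 - (-2)*(-486)*(1 + 298300)/(-51) = 25155 - (-2)*(-486)*(-1)*298301/51 = 25155 - 1*(-96649524/17) = 25155 + 96649524/17 = 97077159/17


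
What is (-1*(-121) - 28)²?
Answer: 8649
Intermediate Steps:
(-1*(-121) - 28)² = (121 - 28)² = 93² = 8649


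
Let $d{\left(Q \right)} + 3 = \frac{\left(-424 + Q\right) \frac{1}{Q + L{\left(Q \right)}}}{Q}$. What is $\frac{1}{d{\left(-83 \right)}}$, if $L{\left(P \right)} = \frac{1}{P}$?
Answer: $- \frac{530}{1629} \approx -0.32535$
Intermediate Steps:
$d{\left(Q \right)} = -3 + \frac{-424 + Q}{Q \left(Q + \frac{1}{Q}\right)}$ ($d{\left(Q \right)} = -3 + \frac{\left(-424 + Q\right) \frac{1}{Q + \frac{1}{Q}}}{Q} = -3 + \frac{\frac{1}{Q + \frac{1}{Q}} \left(-424 + Q\right)}{Q} = -3 + \frac{-424 + Q}{Q \left(Q + \frac{1}{Q}\right)}$)
$\frac{1}{d{\left(-83 \right)}} = \frac{1}{\frac{1}{1 + \left(-83\right)^{2}} \left(-427 - 83 - 3 \left(-83\right)^{2}\right)} = \frac{1}{\frac{1}{1 + 6889} \left(-427 - 83 - 20667\right)} = \frac{1}{\frac{1}{6890} \left(-427 - 83 - 20667\right)} = \frac{1}{\frac{1}{6890} \left(-21177\right)} = \frac{1}{- \frac{1629}{530}} = - \frac{530}{1629}$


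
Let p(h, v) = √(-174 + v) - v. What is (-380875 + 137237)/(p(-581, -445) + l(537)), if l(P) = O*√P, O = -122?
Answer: 243638/(-445 + 122*√537 - I*√619) ≈ 102.27 + 1.0681*I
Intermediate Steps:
l(P) = -122*√P
(-380875 + 137237)/(p(-581, -445) + l(537)) = (-380875 + 137237)/((√(-174 - 445) - 1*(-445)) - 122*√537) = -243638/((√(-619) + 445) - 122*√537) = -243638/((I*√619 + 445) - 122*√537) = -243638/((445 + I*√619) - 122*√537) = -243638/(445 - 122*√537 + I*√619)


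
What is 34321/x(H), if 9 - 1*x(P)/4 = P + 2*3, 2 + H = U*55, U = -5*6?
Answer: 34321/6620 ≈ 5.1844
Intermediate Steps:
U = -30
H = -1652 (H = -2 - 30*55 = -2 - 1650 = -1652)
x(P) = 12 - 4*P (x(P) = 36 - 4*(P + 2*3) = 36 - 4*(P + 6) = 36 - 4*(6 + P) = 36 + (-24 - 4*P) = 12 - 4*P)
34321/x(H) = 34321/(12 - 4*(-1652)) = 34321/(12 + 6608) = 34321/6620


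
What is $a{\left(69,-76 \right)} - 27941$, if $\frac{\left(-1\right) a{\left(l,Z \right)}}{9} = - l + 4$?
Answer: $-27356$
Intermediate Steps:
$a{\left(l,Z \right)} = -36 + 9 l$ ($a{\left(l,Z \right)} = - 9 \left(- l + 4\right) = - 9 \left(4 - l\right) = -36 + 9 l$)
$a{\left(69,-76 \right)} - 27941 = \left(-36 + 9 \cdot 69\right) - 27941 = \left(-36 + 621\right) - 27941 = 585 - 27941 = -27356$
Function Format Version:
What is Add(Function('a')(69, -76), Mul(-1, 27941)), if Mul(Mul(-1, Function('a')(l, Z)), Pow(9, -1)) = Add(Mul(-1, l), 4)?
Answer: -27356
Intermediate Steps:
Function('a')(l, Z) = Add(-36, Mul(9, l)) (Function('a')(l, Z) = Mul(-9, Add(Mul(-1, l), 4)) = Mul(-9, Add(4, Mul(-1, l))) = Add(-36, Mul(9, l)))
Add(Function('a')(69, -76), Mul(-1, 27941)) = Add(Add(-36, Mul(9, 69)), Mul(-1, 27941)) = Add(Add(-36, 621), -27941) = Add(585, -27941) = -27356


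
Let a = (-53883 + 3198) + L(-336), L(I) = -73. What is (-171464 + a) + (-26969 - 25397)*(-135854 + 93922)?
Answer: 2195588890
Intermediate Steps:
a = -50758 (a = (-53883 + 3198) - 73 = -50685 - 73 = -50758)
(-171464 + a) + (-26969 - 25397)*(-135854 + 93922) = (-171464 - 50758) + (-26969 - 25397)*(-135854 + 93922) = -222222 - 52366*(-41932) = -222222 + 2195811112 = 2195588890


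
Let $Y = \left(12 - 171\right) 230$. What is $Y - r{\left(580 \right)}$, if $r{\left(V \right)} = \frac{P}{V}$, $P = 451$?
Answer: $- \frac{21211051}{580} \approx -36571.0$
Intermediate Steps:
$r{\left(V \right)} = \frac{451}{V}$
$Y = -36570$ ($Y = \left(-159\right) 230 = -36570$)
$Y - r{\left(580 \right)} = -36570 - \frac{451}{580} = - \frac{21211051}{580}$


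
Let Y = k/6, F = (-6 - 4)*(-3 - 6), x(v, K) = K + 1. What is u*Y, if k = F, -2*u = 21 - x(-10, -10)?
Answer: -225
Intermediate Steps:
x(v, K) = 1 + K
u = -15 (u = -(21 - (1 - 10))/2 = -(21 - 1*(-9))/2 = -(21 + 9)/2 = -1/2*30 = -15)
F = 90 (F = -10*(-9) = 90)
k = 90
Y = 15 (Y = 90/6 = 90*(1/6) = 15)
u*Y = -15*15 = -225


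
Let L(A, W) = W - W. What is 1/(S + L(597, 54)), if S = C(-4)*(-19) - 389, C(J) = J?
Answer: -1/313 ≈ -0.0031949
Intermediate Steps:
L(A, W) = 0
S = -313 (S = -4*(-19) - 389 = 76 - 389 = -313)
1/(S + L(597, 54)) = 1/(-313 + 0) = 1/(-313) = -1/313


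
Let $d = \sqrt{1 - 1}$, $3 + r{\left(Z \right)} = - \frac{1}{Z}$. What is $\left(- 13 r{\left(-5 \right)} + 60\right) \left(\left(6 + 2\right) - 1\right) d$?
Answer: $0$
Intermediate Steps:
$r{\left(Z \right)} = -3 - \frac{1}{Z}$
$d = 0$ ($d = \sqrt{0} = 0$)
$\left(- 13 r{\left(-5 \right)} + 60\right) \left(\left(6 + 2\right) - 1\right) d = \left(- 13 \left(-3 - \frac{1}{-5}\right) + 60\right) \left(\left(6 + 2\right) - 1\right) 0 = \left(- 13 \left(-3 - - \frac{1}{5}\right) + 60\right) \left(8 - 1\right) 0 = \left(- 13 \left(-3 + \frac{1}{5}\right) + 60\right) 7 \cdot 0 = \left(\left(-13\right) \left(- \frac{14}{5}\right) + 60\right) 0 = \left(\frac{182}{5} + 60\right) 0 = \frac{482}{5} \cdot 0 = 0$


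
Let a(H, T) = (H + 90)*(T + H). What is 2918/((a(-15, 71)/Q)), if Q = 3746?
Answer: 2732707/1050 ≈ 2602.6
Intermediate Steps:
a(H, T) = (90 + H)*(H + T)
2918/((a(-15, 71)/Q)) = 2918/((((-15)**2 + 90*(-15) + 90*71 - 15*71)/3746)) = 2918/(((225 - 1350 + 6390 - 1065)*(1/3746))) = 2918/((4200*(1/3746))) = 2918/(2100/1873) = 2918*(1873/2100) = 2732707/1050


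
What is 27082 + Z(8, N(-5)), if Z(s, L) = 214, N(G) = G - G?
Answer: 27296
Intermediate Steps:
N(G) = 0
27082 + Z(8, N(-5)) = 27082 + 214 = 27296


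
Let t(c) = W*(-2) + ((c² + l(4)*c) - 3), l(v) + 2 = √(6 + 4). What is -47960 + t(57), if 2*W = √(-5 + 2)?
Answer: -44828 + 57*√10 - I*√3 ≈ -44648.0 - 1.732*I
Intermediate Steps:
l(v) = -2 + √10 (l(v) = -2 + √(6 + 4) = -2 + √10)
W = I*√3/2 (W = √(-5 + 2)/2 = √(-3)/2 = (I*√3)/2 = I*√3/2 ≈ 0.86602*I)
t(c) = -3 + c² + c*(-2 + √10) - I*√3 (t(c) = (I*√3/2)*(-2) + ((c² + (-2 + √10)*c) - 3) = -I*√3 + ((c² + c*(-2 + √10)) - 3) = -I*√3 + (-3 + c² + c*(-2 + √10)) = -3 + c² + c*(-2 + √10) - I*√3)
-47960 + t(57) = -47960 + (-3 + 57² - I*√3 - 1*57*(2 - √10)) = -47960 + (-3 + 3249 - I*√3 + (-114 + 57*√10)) = -47960 + (3132 + 57*√10 - I*√3) = -44828 + 57*√10 - I*√3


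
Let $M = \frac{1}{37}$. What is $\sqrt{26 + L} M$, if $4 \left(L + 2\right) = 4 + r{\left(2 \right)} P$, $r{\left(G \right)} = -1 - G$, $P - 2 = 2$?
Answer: $\frac{\sqrt{22}}{37} \approx 0.12677$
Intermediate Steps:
$P = 4$ ($P = 2 + 2 = 4$)
$L = -4$ ($L = -2 + \frac{4 + \left(-1 - 2\right) 4}{4} = -2 + \frac{4 - 12}{4} = -2 + \frac{1}{4} \left(-8\right) = -2 - 2 = -4$)
$M = \frac{1}{37} \approx 0.027027$
$\sqrt{26 + L} M = \sqrt{26 - 4} \cdot \frac{1}{37} = \sqrt{22} \cdot \frac{1}{37} = \frac{\sqrt{22}}{37}$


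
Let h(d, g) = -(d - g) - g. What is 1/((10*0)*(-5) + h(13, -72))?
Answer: -1/13 ≈ -0.076923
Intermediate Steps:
h(d, g) = -d (h(d, g) = (g - d) - g = -d)
1/((10*0)*(-5) + h(13, -72)) = 1/((10*0)*(-5) - 1*13) = 1/(0*(-5) - 13) = 1/(0 - 13) = 1/(-13) = -1/13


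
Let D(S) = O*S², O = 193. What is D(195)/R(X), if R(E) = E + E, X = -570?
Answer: -489255/76 ≈ -6437.6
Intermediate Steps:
D(S) = 193*S²
R(E) = 2*E
D(195)/R(X) = (193*195²)/((2*(-570))) = (193*38025)/(-1140) = 7338825*(-1/1140) = -489255/76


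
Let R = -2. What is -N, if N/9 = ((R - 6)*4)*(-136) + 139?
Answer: -40419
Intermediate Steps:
N = 40419 (N = 9*(((-2 - 6)*4)*(-136) + 139) = 9*(-8*4*(-136) + 139) = 9*(-32*(-136) + 139) = 9*(4352 + 139) = 9*4491 = 40419)
-N = -1*40419 = -40419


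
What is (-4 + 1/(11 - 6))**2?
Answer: 361/25 ≈ 14.440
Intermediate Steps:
(-4 + 1/(11 - 6))**2 = (-4 + 1/5)**2 = (-19/5)**2 = 361/25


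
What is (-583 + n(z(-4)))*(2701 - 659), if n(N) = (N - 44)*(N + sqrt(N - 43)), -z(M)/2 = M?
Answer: -1778582 - 73512*I*sqrt(35) ≈ -1.7786e+6 - 4.349e+5*I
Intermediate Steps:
z(M) = -2*M
n(N) = (-44 + N)*(N + sqrt(-43 + N))
(-583 + n(z(-4)))*(2701 - 659) = (-583 + ((-2*(-4))**2 - (-88)*(-4) - 44*sqrt(-43 - 2*(-4)) + (-2*(-4))*sqrt(-43 - 2*(-4))))*(2701 - 659) = (-583 + (8**2 - 44*8 - 44*sqrt(-43 + 8) + 8*sqrt(-43 + 8)))*2042 = (-583 + (64 - 352 - 44*I*sqrt(35) + 8*sqrt(-35)))*2042 = (-583 + (64 - 352 - 44*I*sqrt(35) + 8*(I*sqrt(35))))*2042 = (-583 + (64 - 352 - 44*I*sqrt(35) + 8*I*sqrt(35)))*2042 = (-583 + (-288 - 36*I*sqrt(35)))*2042 = (-871 - 36*I*sqrt(35))*2042 = -1778582 - 73512*I*sqrt(35)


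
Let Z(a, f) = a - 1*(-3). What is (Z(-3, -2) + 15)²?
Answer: 225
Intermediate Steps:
Z(a, f) = 3 + a (Z(a, f) = a + 3 = 3 + a)
(Z(-3, -2) + 15)² = ((3 - 3) + 15)² = (0 + 15)² = 15² = 225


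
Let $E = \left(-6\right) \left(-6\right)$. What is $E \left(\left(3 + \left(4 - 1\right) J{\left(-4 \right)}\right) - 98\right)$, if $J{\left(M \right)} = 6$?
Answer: $-2772$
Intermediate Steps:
$E = 36$
$E \left(\left(3 + \left(4 - 1\right) J{\left(-4 \right)}\right) - 98\right) = 36 \left(\left(3 + \left(4 - 1\right) 6\right) - 98\right) = 36 \left(\left(3 + 3 \cdot 6\right) - 98\right) = 36 \left(\left(3 + 18\right) - 98\right) = 36 \left(21 - 98\right) = 36 \left(-77\right) = -2772$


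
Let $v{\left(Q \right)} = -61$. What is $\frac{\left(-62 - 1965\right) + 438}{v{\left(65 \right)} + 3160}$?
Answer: $- \frac{1589}{3099} \approx -0.51275$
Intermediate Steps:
$\frac{\left(-62 - 1965\right) + 438}{v{\left(65 \right)} + 3160} = \frac{\left(-62 - 1965\right) + 438}{-61 + 3160} = \frac{\left(-62 - 1965\right) + 438}{3099} = \left(-2027 + 438\right) \frac{1}{3099} = \left(-1589\right) \frac{1}{3099} = - \frac{1589}{3099}$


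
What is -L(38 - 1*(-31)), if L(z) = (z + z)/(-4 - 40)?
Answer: 69/22 ≈ 3.1364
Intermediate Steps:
L(z) = -z/22 (L(z) = (2*z)/(-44) = (2*z)*(-1/44) = -z/22)
-L(38 - 1*(-31)) = -(-1)*(38 - 1*(-31))/22 = -(-1)*(38 + 31)/22 = -(-1)*69/22 = -1*(-69/22) = 69/22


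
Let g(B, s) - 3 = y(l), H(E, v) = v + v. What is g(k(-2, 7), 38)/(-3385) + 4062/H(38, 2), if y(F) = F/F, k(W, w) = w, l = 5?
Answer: 6874927/6770 ≈ 1015.5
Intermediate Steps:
H(E, v) = 2*v
y(F) = 1
g(B, s) = 4 (g(B, s) = 3 + 1 = 4)
g(k(-2, 7), 38)/(-3385) + 4062/H(38, 2) = 4/(-3385) + 4062/((2*2)) = 4*(-1/3385) + 4062/4 = -4/3385 + 4062*(1/4) = -4/3385 + 2031/2 = 6874927/6770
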